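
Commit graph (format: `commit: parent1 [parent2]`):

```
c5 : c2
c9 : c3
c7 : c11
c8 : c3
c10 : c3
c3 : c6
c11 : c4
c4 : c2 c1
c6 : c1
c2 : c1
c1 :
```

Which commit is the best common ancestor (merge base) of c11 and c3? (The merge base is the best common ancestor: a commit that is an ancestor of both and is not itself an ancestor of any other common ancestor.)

Ancestors of c11: {c1, c11, c2, c4}.
Ancestors of c3: {c1, c3, c6}.
Common ancestors: {c1}.
The only common ancestor is c1, so it is the merge base.

c1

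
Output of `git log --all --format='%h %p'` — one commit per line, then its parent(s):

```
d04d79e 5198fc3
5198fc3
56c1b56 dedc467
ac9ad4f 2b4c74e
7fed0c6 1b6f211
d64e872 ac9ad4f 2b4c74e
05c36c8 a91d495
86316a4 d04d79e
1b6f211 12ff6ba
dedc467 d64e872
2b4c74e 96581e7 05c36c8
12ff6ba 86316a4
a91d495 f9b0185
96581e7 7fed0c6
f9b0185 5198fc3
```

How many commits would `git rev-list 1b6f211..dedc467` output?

9

Reachable from dedc467: {05c36c8, 12ff6ba, 1b6f211, 2b4c74e, 5198fc3, 7fed0c6, 86316a4, 96581e7, a91d495, ac9ad4f, d04d79e, d64e872, dedc467, f9b0185}.
Reachable from 1b6f211: {12ff6ba, 1b6f211, 5198fc3, 86316a4, d04d79e}.
In dedc467's history but not 1b6f211's: {05c36c8, 2b4c74e, 7fed0c6, 96581e7, a91d495, ac9ad4f, d64e872, dedc467, f9b0185} — 9 commits.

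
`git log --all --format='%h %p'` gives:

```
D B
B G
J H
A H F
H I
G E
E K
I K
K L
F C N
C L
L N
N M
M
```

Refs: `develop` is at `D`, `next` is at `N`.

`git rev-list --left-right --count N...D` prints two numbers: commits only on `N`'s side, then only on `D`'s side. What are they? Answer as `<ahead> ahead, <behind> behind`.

Reachable from N: {M, N}.
Reachable from D: {B, D, E, G, K, L, M, N}.
Only in N's history (ahead): {} — 0.
Only in D's history (behind): {B, D, E, G, K, L} — 6.

0 ahead, 6 behind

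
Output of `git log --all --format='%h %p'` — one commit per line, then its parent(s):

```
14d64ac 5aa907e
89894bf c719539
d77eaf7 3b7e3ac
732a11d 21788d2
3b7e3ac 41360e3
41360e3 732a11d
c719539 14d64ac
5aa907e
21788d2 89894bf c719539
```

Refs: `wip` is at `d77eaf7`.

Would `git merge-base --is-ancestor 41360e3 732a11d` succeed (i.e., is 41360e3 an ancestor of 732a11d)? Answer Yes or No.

No

Ancestors of 732a11d: {14d64ac, 21788d2, 5aa907e, 732a11d, 89894bf, c719539}.
41360e3 is not in that set, so it is not an ancestor of 732a11d.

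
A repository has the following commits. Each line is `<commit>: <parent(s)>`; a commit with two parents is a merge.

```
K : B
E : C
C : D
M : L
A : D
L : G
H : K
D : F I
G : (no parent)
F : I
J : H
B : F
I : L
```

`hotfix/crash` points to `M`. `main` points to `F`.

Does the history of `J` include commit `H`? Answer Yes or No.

Ancestors of J (commits reachable by following parents): {B, F, G, H, I, J, K, L}.
H is in that set, so it is an ancestor of J.

Yes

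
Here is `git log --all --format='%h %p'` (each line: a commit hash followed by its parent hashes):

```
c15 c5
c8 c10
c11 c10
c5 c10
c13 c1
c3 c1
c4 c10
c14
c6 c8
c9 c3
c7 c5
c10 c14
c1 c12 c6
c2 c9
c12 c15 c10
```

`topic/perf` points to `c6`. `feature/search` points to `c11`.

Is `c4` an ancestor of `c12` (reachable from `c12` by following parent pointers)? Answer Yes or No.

Ancestors of c12: {c10, c12, c14, c15, c5}.
c4 is not in that set, so it is not an ancestor of c12.

No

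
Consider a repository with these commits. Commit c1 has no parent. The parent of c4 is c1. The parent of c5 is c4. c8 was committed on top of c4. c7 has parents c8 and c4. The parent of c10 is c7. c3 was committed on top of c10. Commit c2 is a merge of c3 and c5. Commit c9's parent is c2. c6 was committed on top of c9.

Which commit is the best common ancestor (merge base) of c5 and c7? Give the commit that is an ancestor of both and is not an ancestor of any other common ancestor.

Ancestors of c5: {c1, c4, c5}.
Ancestors of c7: {c1, c4, c7, c8}.
Common ancestors: {c1, c4}.
Among these, c4 is not an ancestor of any other common ancestor — it is the merge base.

c4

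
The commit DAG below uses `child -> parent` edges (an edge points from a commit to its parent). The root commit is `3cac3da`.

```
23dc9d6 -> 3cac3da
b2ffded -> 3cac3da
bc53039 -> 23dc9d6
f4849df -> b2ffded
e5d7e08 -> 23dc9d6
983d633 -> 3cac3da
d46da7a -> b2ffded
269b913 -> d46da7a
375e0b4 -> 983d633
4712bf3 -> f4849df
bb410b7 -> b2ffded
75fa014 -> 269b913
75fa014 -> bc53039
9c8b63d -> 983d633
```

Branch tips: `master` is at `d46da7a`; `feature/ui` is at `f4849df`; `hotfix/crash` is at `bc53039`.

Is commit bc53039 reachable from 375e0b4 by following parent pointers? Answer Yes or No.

Ancestors of 375e0b4: {375e0b4, 3cac3da, 983d633}.
bc53039 is not in that set, so it is not an ancestor of 375e0b4.

No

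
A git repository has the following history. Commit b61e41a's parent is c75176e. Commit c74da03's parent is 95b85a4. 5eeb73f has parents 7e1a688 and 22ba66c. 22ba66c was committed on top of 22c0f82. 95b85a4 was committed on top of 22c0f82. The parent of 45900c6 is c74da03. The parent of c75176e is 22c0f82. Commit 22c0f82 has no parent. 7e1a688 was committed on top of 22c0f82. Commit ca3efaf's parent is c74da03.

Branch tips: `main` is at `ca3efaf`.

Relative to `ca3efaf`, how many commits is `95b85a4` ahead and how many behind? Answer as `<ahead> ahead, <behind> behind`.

0 ahead, 2 behind

Reachable from 95b85a4: {22c0f82, 95b85a4}.
Reachable from ca3efaf: {22c0f82, 95b85a4, c74da03, ca3efaf}.
Only in 95b85a4's history (ahead): {} — 0.
Only in ca3efaf's history (behind): {c74da03, ca3efaf} — 2.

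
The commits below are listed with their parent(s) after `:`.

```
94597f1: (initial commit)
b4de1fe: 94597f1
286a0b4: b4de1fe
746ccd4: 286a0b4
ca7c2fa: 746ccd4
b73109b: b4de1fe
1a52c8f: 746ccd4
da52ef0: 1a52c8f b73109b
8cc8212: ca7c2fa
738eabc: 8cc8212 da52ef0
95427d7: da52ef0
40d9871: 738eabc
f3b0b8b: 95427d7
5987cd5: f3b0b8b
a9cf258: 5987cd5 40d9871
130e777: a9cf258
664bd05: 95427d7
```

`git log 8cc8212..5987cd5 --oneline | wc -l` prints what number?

6

Reachable from 5987cd5: {1a52c8f, 286a0b4, 5987cd5, 746ccd4, 94597f1, 95427d7, b4de1fe, b73109b, da52ef0, f3b0b8b}.
Reachable from 8cc8212: {286a0b4, 746ccd4, 8cc8212, 94597f1, b4de1fe, ca7c2fa}.
In 5987cd5's history but not 8cc8212's: {1a52c8f, 5987cd5, 95427d7, b73109b, da52ef0, f3b0b8b} — 6 commits.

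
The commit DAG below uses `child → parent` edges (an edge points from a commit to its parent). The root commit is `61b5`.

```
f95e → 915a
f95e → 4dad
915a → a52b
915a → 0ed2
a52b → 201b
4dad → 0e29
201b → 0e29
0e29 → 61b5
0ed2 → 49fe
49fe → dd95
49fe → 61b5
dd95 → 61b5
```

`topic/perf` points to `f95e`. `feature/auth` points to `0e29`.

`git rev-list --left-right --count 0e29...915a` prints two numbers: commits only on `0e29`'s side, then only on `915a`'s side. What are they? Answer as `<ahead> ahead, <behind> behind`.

0 ahead, 6 behind

Reachable from 0e29: {0e29, 61b5}.
Reachable from 915a: {0e29, 0ed2, 201b, 49fe, 61b5, 915a, a52b, dd95}.
Only in 0e29's history (ahead): {} — 0.
Only in 915a's history (behind): {0ed2, 201b, 49fe, 915a, a52b, dd95} — 6.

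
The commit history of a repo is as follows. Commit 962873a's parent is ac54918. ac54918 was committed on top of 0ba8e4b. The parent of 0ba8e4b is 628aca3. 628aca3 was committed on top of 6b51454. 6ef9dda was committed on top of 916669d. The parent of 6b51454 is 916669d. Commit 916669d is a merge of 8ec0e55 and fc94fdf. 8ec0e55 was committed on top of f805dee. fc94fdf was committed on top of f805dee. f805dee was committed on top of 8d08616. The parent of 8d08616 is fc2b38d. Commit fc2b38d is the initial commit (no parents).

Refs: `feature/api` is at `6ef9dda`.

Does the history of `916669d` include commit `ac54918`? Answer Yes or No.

Ancestors of 916669d: {8d08616, 8ec0e55, 916669d, f805dee, fc2b38d, fc94fdf}.
ac54918 is not in that set, so it is not an ancestor of 916669d.

No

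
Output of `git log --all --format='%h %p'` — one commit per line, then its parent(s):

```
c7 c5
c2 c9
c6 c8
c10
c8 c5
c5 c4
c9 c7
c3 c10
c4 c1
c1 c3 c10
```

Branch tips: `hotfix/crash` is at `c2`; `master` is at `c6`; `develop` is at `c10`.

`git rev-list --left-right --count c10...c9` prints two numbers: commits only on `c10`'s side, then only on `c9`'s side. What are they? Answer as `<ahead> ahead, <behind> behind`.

0 ahead, 6 behind

Reachable from c10: {c10}.
Reachable from c9: {c1, c10, c3, c4, c5, c7, c9}.
Only in c10's history (ahead): {} — 0.
Only in c9's history (behind): {c1, c3, c4, c5, c7, c9} — 6.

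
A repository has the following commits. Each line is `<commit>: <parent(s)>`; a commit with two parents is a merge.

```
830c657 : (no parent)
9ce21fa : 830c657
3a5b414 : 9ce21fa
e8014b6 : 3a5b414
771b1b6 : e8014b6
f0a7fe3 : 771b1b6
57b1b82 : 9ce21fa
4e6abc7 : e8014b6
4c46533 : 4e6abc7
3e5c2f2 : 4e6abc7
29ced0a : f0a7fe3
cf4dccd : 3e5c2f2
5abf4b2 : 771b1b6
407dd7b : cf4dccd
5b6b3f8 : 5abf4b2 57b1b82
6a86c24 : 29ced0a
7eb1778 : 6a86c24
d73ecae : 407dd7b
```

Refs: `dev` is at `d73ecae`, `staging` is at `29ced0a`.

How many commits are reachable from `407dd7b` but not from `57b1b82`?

6

Reachable from 407dd7b: {3a5b414, 3e5c2f2, 407dd7b, 4e6abc7, 830c657, 9ce21fa, cf4dccd, e8014b6}.
Reachable from 57b1b82: {57b1b82, 830c657, 9ce21fa}.
In 407dd7b's history but not 57b1b82's: {3a5b414, 3e5c2f2, 407dd7b, 4e6abc7, cf4dccd, e8014b6} — 6 commits.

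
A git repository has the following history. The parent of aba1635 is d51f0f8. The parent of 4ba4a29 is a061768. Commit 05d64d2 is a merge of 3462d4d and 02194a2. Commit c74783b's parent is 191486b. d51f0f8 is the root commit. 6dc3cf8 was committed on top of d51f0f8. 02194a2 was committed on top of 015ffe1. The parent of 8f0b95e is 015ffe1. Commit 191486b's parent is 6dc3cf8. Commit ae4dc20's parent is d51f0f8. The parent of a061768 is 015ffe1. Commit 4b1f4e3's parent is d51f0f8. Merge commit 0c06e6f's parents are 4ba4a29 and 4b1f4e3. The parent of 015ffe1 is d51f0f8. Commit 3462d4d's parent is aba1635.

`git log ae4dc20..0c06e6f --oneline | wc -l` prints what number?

Reachable from 0c06e6f: {015ffe1, 0c06e6f, 4b1f4e3, 4ba4a29, a061768, d51f0f8}.
Reachable from ae4dc20: {ae4dc20, d51f0f8}.
In 0c06e6f's history but not ae4dc20's: {015ffe1, 0c06e6f, 4b1f4e3, 4ba4a29, a061768} — 5 commits.

5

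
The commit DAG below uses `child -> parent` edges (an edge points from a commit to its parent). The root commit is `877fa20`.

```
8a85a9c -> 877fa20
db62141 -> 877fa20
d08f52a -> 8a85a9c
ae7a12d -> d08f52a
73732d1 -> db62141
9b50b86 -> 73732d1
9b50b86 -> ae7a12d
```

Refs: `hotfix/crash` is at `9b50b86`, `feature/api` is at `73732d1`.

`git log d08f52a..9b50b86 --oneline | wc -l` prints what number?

4

Reachable from 9b50b86: {73732d1, 877fa20, 8a85a9c, 9b50b86, ae7a12d, d08f52a, db62141}.
Reachable from d08f52a: {877fa20, 8a85a9c, d08f52a}.
In 9b50b86's history but not d08f52a's: {73732d1, 9b50b86, ae7a12d, db62141} — 4 commits.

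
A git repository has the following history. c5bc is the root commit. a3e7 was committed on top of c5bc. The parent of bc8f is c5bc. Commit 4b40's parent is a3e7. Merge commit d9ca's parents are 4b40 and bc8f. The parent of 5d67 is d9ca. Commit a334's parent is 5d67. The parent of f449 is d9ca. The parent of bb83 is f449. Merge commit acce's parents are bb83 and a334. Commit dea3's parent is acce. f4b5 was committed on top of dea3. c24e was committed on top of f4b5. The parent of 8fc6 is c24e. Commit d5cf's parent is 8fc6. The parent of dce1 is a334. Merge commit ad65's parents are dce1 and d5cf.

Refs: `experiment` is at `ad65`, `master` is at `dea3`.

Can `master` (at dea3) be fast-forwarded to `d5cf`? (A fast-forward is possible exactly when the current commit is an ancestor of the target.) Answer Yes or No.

A fast-forward from dea3 to d5cf is possible iff dea3 is an ancestor of d5cf.
Ancestors of d5cf: {4b40, 5d67, 8fc6, a334, a3e7, acce, bb83, bc8f, c24e, c5bc, d5cf, d9ca, dea3, f449, f4b5}.
dea3 is among them, so fast-forward is possible.

Yes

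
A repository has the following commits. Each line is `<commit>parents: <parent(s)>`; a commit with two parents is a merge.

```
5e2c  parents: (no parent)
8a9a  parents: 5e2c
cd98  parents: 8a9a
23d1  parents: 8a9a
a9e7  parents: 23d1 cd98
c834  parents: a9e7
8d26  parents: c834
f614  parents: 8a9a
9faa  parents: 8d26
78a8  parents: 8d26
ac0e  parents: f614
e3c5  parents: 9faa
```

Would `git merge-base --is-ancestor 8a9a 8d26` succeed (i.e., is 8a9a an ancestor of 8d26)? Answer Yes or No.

Yes

Ancestors of 8d26 (commits reachable by following parents): {23d1, 5e2c, 8a9a, 8d26, a9e7, c834, cd98}.
8a9a is in that set, so it is an ancestor of 8d26.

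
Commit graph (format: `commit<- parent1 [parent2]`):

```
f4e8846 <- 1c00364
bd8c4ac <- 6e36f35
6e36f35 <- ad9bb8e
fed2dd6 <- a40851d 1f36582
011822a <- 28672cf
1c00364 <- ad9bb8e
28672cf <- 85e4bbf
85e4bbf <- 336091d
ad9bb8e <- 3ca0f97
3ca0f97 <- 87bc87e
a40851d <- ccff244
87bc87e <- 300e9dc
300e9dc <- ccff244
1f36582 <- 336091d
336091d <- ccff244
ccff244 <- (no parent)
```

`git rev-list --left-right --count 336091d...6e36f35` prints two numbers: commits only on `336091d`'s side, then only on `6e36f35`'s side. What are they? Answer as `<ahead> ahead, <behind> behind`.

Reachable from 336091d: {336091d, ccff244}.
Reachable from 6e36f35: {300e9dc, 3ca0f97, 6e36f35, 87bc87e, ad9bb8e, ccff244}.
Only in 336091d's history (ahead): {336091d} — 1.
Only in 6e36f35's history (behind): {300e9dc, 3ca0f97, 6e36f35, 87bc87e, ad9bb8e} — 5.

1 ahead, 5 behind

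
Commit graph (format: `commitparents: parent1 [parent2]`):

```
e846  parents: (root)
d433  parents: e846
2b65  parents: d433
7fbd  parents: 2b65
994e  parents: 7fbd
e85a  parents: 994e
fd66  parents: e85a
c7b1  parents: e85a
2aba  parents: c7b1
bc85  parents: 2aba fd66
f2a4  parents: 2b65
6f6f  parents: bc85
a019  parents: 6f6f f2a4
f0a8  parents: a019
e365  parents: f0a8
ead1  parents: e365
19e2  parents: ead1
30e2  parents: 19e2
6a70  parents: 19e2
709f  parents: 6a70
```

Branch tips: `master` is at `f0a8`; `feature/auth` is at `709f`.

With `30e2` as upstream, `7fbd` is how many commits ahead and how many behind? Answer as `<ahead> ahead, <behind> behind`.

Reachable from 7fbd: {2b65, 7fbd, d433, e846}.
Reachable from 30e2: {19e2, 2aba, 2b65, 30e2, 6f6f, 7fbd, 994e, a019, bc85, c7b1, d433, e365, e846, e85a, ead1, f0a8, f2a4, fd66}.
Only in 7fbd's history (ahead): {} — 0.
Only in 30e2's history (behind): {19e2, 2aba, 30e2, 6f6f, 994e, a019, bc85, c7b1, e365, e85a, ead1, f0a8, f2a4, fd66} — 14.

0 ahead, 14 behind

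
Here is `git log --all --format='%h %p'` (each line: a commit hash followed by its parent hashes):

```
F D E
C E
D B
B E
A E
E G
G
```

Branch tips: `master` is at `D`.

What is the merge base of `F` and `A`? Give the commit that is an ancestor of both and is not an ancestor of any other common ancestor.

E

Ancestors of F: {B, D, E, F, G}.
Ancestors of A: {A, E, G}.
Common ancestors: {E, G}.
Among these, E is not an ancestor of any other common ancestor — it is the merge base.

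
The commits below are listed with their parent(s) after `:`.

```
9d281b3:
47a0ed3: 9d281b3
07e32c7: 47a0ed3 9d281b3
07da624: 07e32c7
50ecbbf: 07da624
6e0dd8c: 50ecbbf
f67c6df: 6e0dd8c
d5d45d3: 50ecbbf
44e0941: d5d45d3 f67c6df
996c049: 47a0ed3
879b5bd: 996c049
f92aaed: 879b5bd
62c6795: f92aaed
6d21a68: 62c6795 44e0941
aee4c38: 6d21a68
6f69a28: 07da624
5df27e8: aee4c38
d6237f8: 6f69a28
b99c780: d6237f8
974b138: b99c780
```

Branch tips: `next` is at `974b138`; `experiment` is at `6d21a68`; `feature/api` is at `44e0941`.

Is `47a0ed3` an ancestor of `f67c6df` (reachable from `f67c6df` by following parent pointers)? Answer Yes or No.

Ancestors of f67c6df (commits reachable by following parents): {07da624, 07e32c7, 47a0ed3, 50ecbbf, 6e0dd8c, 9d281b3, f67c6df}.
47a0ed3 is in that set, so it is an ancestor of f67c6df.

Yes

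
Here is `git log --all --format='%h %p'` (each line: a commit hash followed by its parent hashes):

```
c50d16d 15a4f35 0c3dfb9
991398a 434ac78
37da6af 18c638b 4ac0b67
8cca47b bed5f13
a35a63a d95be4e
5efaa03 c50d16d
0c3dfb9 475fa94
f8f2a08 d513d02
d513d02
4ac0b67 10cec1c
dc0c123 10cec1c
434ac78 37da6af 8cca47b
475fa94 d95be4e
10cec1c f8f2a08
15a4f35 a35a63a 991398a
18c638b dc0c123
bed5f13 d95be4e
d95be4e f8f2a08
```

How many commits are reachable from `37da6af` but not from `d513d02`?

Reachable from 37da6af: {10cec1c, 18c638b, 37da6af, 4ac0b67, d513d02, dc0c123, f8f2a08}.
Reachable from d513d02: {d513d02}.
In 37da6af's history but not d513d02's: {10cec1c, 18c638b, 37da6af, 4ac0b67, dc0c123, f8f2a08} — 6 commits.

6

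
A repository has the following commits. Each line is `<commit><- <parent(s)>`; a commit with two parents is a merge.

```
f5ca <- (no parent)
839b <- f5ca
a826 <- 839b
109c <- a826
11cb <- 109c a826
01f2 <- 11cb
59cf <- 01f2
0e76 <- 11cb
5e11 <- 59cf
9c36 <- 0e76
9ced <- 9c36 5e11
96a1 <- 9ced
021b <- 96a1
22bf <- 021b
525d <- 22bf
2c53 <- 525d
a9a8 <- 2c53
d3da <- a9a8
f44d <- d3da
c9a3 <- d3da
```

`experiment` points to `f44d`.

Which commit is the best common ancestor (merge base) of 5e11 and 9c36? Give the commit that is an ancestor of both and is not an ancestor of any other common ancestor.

Ancestors of 5e11: {01f2, 109c, 11cb, 59cf, 5e11, 839b, a826, f5ca}.
Ancestors of 9c36: {0e76, 109c, 11cb, 839b, 9c36, a826, f5ca}.
Common ancestors: {109c, 11cb, 839b, a826, f5ca}.
Among these, 11cb is not an ancestor of any other common ancestor — it is the merge base.

11cb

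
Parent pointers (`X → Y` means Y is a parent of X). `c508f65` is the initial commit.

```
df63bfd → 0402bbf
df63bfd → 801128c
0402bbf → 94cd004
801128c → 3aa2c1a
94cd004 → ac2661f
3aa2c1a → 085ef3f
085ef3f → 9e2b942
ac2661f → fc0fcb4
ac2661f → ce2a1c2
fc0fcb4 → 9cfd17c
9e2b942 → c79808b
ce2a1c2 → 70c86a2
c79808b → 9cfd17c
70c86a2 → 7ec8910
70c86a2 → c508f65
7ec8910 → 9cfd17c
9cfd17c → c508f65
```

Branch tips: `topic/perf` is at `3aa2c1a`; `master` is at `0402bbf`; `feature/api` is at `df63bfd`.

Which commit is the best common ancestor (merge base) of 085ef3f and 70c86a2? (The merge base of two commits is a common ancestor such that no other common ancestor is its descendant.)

9cfd17c

Ancestors of 085ef3f: {085ef3f, 9cfd17c, 9e2b942, c508f65, c79808b}.
Ancestors of 70c86a2: {70c86a2, 7ec8910, 9cfd17c, c508f65}.
Common ancestors: {9cfd17c, c508f65}.
Among these, 9cfd17c is not an ancestor of any other common ancestor — it is the merge base.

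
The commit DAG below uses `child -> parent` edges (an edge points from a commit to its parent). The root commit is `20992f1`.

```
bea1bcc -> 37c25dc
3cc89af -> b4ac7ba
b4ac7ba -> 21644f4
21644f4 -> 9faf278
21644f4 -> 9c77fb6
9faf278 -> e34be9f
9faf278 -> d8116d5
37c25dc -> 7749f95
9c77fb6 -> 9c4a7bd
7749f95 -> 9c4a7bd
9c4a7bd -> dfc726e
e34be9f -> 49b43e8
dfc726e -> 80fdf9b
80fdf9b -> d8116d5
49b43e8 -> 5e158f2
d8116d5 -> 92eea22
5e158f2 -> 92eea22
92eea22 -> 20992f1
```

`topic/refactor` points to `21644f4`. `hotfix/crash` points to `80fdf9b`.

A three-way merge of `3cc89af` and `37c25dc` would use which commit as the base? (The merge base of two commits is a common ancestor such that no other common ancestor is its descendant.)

Ancestors of 3cc89af: {20992f1, 21644f4, 3cc89af, 49b43e8, 5e158f2, 80fdf9b, 92eea22, 9c4a7bd, 9c77fb6, 9faf278, b4ac7ba, d8116d5, dfc726e, e34be9f}.
Ancestors of 37c25dc: {20992f1, 37c25dc, 7749f95, 80fdf9b, 92eea22, 9c4a7bd, d8116d5, dfc726e}.
Common ancestors: {20992f1, 80fdf9b, 92eea22, 9c4a7bd, d8116d5, dfc726e}.
Among these, 9c4a7bd is not an ancestor of any other common ancestor — it is the merge base.

9c4a7bd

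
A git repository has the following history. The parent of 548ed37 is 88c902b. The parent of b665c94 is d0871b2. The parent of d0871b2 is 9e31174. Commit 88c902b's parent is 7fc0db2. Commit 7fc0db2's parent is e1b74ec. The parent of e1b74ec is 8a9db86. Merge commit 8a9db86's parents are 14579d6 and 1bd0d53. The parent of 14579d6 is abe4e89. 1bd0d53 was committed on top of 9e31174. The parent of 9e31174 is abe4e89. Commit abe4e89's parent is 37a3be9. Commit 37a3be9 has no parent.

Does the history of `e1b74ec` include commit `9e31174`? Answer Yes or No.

Yes

Ancestors of e1b74ec (commits reachable by following parents): {14579d6, 1bd0d53, 37a3be9, 8a9db86, 9e31174, abe4e89, e1b74ec}.
9e31174 is in that set, so it is an ancestor of e1b74ec.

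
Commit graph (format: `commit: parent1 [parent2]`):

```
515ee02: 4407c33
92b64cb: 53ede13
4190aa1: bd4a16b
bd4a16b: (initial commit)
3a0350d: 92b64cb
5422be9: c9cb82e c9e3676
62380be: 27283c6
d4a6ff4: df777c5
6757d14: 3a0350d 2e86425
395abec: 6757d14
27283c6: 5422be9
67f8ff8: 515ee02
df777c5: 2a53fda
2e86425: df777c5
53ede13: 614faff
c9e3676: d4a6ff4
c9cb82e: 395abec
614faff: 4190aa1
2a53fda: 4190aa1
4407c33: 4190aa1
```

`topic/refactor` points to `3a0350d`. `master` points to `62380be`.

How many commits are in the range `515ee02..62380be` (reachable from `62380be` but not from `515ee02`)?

15

Reachable from 62380be: {27283c6, 2a53fda, 2e86425, 395abec, 3a0350d, 4190aa1, 53ede13, 5422be9, 614faff, 62380be, 6757d14, 92b64cb, bd4a16b, c9cb82e, c9e3676, d4a6ff4, df777c5}.
Reachable from 515ee02: {4190aa1, 4407c33, 515ee02, bd4a16b}.
In 62380be's history but not 515ee02's: {27283c6, 2a53fda, 2e86425, 395abec, 3a0350d, 53ede13, 5422be9, 614faff, 62380be, 6757d14, 92b64cb, c9cb82e, c9e3676, d4a6ff4, df777c5} — 15 commits.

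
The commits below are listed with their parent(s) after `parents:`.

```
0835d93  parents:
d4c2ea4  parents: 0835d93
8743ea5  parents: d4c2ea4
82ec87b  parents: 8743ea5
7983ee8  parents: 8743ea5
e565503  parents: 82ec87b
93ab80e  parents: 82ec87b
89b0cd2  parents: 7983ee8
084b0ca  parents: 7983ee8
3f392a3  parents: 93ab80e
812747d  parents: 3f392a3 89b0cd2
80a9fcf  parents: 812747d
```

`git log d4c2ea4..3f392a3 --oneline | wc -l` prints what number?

Reachable from 3f392a3: {0835d93, 3f392a3, 82ec87b, 8743ea5, 93ab80e, d4c2ea4}.
Reachable from d4c2ea4: {0835d93, d4c2ea4}.
In 3f392a3's history but not d4c2ea4's: {3f392a3, 82ec87b, 8743ea5, 93ab80e} — 4 commits.

4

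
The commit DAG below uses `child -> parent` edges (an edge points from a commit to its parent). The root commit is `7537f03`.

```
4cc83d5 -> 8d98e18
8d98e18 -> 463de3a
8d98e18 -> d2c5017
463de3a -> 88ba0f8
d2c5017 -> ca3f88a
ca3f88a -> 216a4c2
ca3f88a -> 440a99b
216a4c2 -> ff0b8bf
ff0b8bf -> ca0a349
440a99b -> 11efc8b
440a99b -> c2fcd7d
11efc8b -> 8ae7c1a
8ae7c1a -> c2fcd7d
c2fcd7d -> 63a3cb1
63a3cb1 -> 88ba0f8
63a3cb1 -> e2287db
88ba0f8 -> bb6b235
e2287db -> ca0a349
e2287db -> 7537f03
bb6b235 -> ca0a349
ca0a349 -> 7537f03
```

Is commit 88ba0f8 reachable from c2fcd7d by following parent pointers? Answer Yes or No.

Yes

Ancestors of c2fcd7d (commits reachable by following parents): {63a3cb1, 7537f03, 88ba0f8, bb6b235, c2fcd7d, ca0a349, e2287db}.
88ba0f8 is in that set, so it is an ancestor of c2fcd7d.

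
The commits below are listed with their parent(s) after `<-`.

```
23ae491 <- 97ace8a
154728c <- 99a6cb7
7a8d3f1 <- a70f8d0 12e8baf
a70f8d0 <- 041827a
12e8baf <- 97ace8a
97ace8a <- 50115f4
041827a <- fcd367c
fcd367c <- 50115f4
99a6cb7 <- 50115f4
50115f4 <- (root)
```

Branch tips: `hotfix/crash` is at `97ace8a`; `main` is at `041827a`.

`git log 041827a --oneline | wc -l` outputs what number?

Walking parent pointers from 041827a: reachable set = {041827a, 50115f4, fcd367c}.
That is 3 commits.

3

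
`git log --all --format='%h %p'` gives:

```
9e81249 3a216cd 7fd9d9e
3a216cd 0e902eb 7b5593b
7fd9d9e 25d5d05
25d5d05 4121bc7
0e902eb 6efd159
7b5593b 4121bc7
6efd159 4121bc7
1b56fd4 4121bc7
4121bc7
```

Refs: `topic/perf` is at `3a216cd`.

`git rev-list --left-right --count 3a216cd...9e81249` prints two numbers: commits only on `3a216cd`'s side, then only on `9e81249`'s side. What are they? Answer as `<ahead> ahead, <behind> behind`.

0 ahead, 3 behind

Reachable from 3a216cd: {0e902eb, 3a216cd, 4121bc7, 6efd159, 7b5593b}.
Reachable from 9e81249: {0e902eb, 25d5d05, 3a216cd, 4121bc7, 6efd159, 7b5593b, 7fd9d9e, 9e81249}.
Only in 3a216cd's history (ahead): {} — 0.
Only in 9e81249's history (behind): {25d5d05, 7fd9d9e, 9e81249} — 3.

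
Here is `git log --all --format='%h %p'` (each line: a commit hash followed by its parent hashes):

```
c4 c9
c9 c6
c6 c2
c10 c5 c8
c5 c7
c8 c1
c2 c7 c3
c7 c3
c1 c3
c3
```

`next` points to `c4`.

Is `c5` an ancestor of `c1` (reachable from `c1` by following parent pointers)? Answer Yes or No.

Ancestors of c1: {c1, c3}.
c5 is not in that set, so it is not an ancestor of c1.

No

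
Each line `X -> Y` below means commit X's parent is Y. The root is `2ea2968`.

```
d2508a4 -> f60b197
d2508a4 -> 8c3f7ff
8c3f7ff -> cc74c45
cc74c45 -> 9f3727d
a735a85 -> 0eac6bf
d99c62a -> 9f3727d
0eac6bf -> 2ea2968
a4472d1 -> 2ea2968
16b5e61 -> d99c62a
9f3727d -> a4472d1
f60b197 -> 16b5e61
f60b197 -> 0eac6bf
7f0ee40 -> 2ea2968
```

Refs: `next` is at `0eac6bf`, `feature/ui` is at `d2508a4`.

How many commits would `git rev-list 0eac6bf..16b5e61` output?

4

Reachable from 16b5e61: {16b5e61, 2ea2968, 9f3727d, a4472d1, d99c62a}.
Reachable from 0eac6bf: {0eac6bf, 2ea2968}.
In 16b5e61's history but not 0eac6bf's: {16b5e61, 9f3727d, a4472d1, d99c62a} — 4 commits.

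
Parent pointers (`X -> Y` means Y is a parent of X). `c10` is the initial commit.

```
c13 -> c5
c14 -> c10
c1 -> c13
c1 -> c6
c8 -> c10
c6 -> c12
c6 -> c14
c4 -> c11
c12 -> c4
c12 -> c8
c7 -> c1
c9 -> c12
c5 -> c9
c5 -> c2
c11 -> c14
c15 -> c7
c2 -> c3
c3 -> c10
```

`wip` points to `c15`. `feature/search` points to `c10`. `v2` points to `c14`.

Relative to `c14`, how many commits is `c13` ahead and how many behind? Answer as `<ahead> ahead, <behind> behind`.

9 ahead, 0 behind

Reachable from c13: {c10, c11, c12, c13, c14, c2, c3, c4, c5, c8, c9}.
Reachable from c14: {c10, c14}.
Only in c13's history (ahead): {c11, c12, c13, c2, c3, c4, c5, c8, c9} — 9.
Only in c14's history (behind): {} — 0.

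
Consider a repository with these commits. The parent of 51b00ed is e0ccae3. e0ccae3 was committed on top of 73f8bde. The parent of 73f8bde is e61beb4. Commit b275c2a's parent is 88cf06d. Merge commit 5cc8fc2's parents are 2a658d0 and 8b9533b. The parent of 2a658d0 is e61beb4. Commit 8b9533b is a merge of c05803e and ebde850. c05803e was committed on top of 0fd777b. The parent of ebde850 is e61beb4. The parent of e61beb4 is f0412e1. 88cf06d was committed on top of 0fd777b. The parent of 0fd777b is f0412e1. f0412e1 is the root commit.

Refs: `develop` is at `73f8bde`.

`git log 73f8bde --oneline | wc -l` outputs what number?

3

Walking parent pointers from 73f8bde: reachable set = {73f8bde, e61beb4, f0412e1}.
That is 3 commits.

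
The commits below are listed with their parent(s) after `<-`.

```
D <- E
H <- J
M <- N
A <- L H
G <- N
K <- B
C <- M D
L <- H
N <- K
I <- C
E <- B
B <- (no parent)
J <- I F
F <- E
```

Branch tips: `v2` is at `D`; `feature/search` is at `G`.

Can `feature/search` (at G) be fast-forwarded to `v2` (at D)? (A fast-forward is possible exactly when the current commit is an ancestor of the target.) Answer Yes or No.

No

A fast-forward from G to D is possible iff G is an ancestor of D.
Ancestors of D: {B, D, E}.
G is not among them, so fast-forward is not possible.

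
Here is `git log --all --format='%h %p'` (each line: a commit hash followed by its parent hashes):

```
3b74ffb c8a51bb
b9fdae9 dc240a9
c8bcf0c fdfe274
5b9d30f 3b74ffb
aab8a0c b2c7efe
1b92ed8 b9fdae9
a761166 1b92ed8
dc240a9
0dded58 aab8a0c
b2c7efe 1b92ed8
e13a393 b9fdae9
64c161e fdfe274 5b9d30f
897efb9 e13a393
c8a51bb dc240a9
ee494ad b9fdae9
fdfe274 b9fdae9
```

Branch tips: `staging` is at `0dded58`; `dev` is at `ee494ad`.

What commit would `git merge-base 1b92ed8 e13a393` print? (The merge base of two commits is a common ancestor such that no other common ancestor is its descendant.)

Ancestors of 1b92ed8: {1b92ed8, b9fdae9, dc240a9}.
Ancestors of e13a393: {b9fdae9, dc240a9, e13a393}.
Common ancestors: {b9fdae9, dc240a9}.
Among these, b9fdae9 is not an ancestor of any other common ancestor — it is the merge base.

b9fdae9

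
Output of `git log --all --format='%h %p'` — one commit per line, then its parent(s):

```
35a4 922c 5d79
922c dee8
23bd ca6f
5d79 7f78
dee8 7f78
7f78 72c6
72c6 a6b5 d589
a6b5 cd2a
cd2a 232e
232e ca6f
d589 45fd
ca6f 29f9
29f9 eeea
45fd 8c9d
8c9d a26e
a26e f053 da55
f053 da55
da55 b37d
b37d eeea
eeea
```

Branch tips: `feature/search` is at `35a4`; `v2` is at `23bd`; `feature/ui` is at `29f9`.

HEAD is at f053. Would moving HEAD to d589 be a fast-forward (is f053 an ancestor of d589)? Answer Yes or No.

Yes

A fast-forward from f053 to d589 is possible iff f053 is an ancestor of d589.
Ancestors of d589: {45fd, 8c9d, a26e, b37d, d589, da55, eeea, f053}.
f053 is among them, so fast-forward is possible.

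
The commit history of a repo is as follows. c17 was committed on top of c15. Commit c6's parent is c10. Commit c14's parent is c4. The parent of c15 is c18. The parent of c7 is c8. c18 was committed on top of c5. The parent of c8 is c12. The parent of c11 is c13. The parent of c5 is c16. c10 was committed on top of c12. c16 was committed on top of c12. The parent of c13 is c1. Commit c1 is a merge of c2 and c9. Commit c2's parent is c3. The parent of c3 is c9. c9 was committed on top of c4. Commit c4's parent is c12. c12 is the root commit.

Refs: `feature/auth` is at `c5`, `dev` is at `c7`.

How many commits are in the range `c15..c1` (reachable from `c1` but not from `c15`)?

Reachable from c1: {c1, c12, c2, c3, c4, c9}.
Reachable from c15: {c12, c15, c16, c18, c5}.
In c1's history but not c15's: {c1, c2, c3, c4, c9} — 5 commits.

5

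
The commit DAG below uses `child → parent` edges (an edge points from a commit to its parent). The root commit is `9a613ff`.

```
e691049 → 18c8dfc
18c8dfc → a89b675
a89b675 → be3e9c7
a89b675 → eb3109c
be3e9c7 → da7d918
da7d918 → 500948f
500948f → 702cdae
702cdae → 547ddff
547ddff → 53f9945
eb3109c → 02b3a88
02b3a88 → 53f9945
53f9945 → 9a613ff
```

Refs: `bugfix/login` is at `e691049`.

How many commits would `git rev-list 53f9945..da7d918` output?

Reachable from da7d918: {500948f, 53f9945, 547ddff, 702cdae, 9a613ff, da7d918}.
Reachable from 53f9945: {53f9945, 9a613ff}.
In da7d918's history but not 53f9945's: {500948f, 547ddff, 702cdae, da7d918} — 4 commits.

4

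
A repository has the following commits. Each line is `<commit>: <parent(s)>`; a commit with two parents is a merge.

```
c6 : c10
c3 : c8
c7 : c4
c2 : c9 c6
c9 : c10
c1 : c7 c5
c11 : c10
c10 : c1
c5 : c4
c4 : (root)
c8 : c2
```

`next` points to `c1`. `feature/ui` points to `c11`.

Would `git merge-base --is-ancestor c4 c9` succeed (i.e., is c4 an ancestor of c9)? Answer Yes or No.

Yes

Ancestors of c9 (commits reachable by following parents): {c1, c10, c4, c5, c7, c9}.
c4 is in that set, so it is an ancestor of c9.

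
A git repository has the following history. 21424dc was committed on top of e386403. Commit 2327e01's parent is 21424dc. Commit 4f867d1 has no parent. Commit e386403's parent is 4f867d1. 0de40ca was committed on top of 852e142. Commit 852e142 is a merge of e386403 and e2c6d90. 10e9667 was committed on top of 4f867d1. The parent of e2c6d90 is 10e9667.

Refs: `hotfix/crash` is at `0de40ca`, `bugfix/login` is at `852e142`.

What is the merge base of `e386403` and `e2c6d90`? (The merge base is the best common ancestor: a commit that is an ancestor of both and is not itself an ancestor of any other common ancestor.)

4f867d1

Ancestors of e386403: {4f867d1, e386403}.
Ancestors of e2c6d90: {10e9667, 4f867d1, e2c6d90}.
Common ancestors: {4f867d1}.
The only common ancestor is 4f867d1, so it is the merge base.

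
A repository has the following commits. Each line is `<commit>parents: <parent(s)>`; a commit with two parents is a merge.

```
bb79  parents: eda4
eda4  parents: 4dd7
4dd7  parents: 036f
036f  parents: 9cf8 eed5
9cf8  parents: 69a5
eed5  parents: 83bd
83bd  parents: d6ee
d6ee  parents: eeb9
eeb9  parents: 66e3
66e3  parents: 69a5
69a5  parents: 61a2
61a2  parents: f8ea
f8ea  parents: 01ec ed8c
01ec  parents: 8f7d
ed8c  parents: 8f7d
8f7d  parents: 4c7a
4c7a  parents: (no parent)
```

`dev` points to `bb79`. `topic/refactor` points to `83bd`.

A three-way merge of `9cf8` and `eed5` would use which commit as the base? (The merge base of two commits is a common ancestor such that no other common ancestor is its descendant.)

69a5

Ancestors of 9cf8: {01ec, 4c7a, 61a2, 69a5, 8f7d, 9cf8, ed8c, f8ea}.
Ancestors of eed5: {01ec, 4c7a, 61a2, 66e3, 69a5, 83bd, 8f7d, d6ee, ed8c, eeb9, eed5, f8ea}.
Common ancestors: {01ec, 4c7a, 61a2, 69a5, 8f7d, ed8c, f8ea}.
Among these, 69a5 is not an ancestor of any other common ancestor — it is the merge base.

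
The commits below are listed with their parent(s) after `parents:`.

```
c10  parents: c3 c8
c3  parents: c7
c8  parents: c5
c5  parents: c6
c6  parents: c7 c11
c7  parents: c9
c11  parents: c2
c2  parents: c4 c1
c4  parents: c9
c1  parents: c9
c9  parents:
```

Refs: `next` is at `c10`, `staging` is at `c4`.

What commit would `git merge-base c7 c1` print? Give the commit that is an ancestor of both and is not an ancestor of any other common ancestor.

c9

Ancestors of c7: {c7, c9}.
Ancestors of c1: {c1, c9}.
Common ancestors: {c9}.
The only common ancestor is c9, so it is the merge base.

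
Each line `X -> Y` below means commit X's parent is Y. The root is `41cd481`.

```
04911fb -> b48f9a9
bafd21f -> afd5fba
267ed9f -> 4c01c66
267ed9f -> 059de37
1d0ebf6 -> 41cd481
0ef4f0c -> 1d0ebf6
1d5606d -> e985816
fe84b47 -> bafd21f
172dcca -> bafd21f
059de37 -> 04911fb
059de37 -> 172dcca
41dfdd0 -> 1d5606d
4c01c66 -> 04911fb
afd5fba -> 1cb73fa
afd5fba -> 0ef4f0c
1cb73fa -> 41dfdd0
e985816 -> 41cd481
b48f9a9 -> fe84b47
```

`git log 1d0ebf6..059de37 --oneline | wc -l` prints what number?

Reachable from 059de37: {04911fb, 059de37, 0ef4f0c, 172dcca, 1cb73fa, 1d0ebf6, 1d5606d, 41cd481, 41dfdd0, afd5fba, b48f9a9, bafd21f, e985816, fe84b47}.
Reachable from 1d0ebf6: {1d0ebf6, 41cd481}.
In 059de37's history but not 1d0ebf6's: {04911fb, 059de37, 0ef4f0c, 172dcca, 1cb73fa, 1d5606d, 41dfdd0, afd5fba, b48f9a9, bafd21f, e985816, fe84b47} — 12 commits.

12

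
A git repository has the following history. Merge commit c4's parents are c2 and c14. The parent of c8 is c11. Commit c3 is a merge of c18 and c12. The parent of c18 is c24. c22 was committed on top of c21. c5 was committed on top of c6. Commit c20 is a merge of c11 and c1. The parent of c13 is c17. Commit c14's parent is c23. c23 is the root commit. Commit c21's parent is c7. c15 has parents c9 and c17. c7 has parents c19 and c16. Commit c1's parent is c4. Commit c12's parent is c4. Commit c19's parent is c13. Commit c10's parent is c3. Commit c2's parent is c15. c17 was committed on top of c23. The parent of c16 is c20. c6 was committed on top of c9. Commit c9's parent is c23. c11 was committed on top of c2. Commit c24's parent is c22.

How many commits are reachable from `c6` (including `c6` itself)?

Walking parent pointers from c6: reachable set = {c23, c6, c9}.
That is 3 commits.

3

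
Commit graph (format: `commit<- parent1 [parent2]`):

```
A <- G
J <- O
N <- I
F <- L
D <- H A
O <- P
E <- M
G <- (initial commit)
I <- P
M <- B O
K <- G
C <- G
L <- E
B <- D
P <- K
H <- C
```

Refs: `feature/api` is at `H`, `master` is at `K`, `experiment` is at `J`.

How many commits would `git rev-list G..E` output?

Reachable from E: {A, B, C, D, E, G, H, K, M, O, P}.
Reachable from G: {G}.
In E's history but not G's: {A, B, C, D, E, H, K, M, O, P} — 10 commits.

10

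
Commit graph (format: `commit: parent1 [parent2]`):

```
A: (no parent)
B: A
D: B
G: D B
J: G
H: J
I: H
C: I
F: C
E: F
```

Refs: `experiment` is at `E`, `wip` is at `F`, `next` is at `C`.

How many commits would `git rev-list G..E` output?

6

Reachable from E: {A, B, C, D, E, F, G, H, I, J}.
Reachable from G: {A, B, D, G}.
In E's history but not G's: {C, E, F, H, I, J} — 6 commits.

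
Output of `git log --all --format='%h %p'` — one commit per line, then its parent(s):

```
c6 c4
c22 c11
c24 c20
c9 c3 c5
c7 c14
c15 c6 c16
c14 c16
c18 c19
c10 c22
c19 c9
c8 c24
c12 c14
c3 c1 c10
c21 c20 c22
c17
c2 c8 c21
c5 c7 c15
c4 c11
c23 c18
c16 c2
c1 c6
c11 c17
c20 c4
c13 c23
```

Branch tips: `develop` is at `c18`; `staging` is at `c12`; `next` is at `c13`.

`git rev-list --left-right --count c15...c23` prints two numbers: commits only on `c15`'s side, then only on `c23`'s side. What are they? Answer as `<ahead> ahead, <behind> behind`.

Reachable from c15: {c11, c15, c16, c17, c2, c20, c21, c22, c24, c4, c6, c8}.
Reachable from c23: {c1, c10, c11, c14, c15, c16, c17, c18, c19, c2, c20, c21, c22, c23, c24, c3, c4, c5, c6, c7, c8, c9}.
Only in c15's history (ahead): {} — 0.
Only in c23's history (behind): {c1, c10, c14, c18, c19, c23, c3, c5, c7, c9} — 10.

0 ahead, 10 behind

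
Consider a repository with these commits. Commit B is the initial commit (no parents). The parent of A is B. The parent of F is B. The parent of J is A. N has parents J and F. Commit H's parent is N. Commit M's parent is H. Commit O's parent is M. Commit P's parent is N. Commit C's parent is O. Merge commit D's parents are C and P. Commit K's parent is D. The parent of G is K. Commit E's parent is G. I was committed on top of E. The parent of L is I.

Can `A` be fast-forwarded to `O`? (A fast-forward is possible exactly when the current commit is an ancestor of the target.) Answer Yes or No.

A fast-forward from A to O is possible iff A is an ancestor of O.
Ancestors of O: {A, B, F, H, J, M, N, O}.
A is among them, so fast-forward is possible.

Yes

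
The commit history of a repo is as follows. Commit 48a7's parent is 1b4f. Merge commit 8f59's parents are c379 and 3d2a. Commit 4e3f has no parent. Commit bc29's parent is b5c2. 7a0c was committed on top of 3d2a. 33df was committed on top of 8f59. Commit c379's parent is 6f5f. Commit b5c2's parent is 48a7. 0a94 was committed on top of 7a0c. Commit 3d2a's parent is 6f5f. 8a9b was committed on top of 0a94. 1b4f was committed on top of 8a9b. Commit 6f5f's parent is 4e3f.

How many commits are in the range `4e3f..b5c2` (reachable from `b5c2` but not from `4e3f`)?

8

Reachable from b5c2: {0a94, 1b4f, 3d2a, 48a7, 4e3f, 6f5f, 7a0c, 8a9b, b5c2}.
Reachable from 4e3f: {4e3f}.
In b5c2's history but not 4e3f's: {0a94, 1b4f, 3d2a, 48a7, 6f5f, 7a0c, 8a9b, b5c2} — 8 commits.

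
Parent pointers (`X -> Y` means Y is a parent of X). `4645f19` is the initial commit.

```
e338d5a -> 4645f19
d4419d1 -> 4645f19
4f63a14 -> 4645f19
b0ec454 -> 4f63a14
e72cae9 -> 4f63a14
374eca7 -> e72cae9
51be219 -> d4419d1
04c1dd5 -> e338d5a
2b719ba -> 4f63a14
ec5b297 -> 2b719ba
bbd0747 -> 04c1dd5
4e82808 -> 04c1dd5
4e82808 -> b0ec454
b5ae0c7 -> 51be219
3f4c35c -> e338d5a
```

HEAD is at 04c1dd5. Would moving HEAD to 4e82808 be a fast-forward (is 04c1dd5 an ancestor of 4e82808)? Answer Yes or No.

Yes

A fast-forward from 04c1dd5 to 4e82808 is possible iff 04c1dd5 is an ancestor of 4e82808.
Ancestors of 4e82808: {04c1dd5, 4645f19, 4e82808, 4f63a14, b0ec454, e338d5a}.
04c1dd5 is among them, so fast-forward is possible.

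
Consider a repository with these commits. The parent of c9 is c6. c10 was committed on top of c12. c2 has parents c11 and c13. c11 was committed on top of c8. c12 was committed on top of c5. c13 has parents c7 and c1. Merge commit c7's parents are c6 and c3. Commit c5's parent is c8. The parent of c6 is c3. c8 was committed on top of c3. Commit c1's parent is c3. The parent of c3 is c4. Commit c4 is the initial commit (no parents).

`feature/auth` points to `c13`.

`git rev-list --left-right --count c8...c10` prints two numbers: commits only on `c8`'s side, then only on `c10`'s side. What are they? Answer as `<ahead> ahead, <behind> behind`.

0 ahead, 3 behind

Reachable from c8: {c3, c4, c8}.
Reachable from c10: {c10, c12, c3, c4, c5, c8}.
Only in c8's history (ahead): {} — 0.
Only in c10's history (behind): {c10, c12, c5} — 3.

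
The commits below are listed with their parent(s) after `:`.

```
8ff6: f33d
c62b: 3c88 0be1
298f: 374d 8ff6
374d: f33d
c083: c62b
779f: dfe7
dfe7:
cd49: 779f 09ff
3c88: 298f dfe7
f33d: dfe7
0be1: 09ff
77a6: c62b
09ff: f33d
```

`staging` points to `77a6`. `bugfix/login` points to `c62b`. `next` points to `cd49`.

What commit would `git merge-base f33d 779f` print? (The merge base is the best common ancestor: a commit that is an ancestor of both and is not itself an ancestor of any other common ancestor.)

Ancestors of f33d: {dfe7, f33d}.
Ancestors of 779f: {779f, dfe7}.
Common ancestors: {dfe7}.
The only common ancestor is dfe7, so it is the merge base.

dfe7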